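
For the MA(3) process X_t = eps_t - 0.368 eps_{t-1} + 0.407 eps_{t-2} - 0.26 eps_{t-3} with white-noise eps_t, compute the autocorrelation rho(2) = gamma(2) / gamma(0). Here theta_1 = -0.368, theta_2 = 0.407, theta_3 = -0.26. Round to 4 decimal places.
\rho(2) = 0.3673

For an MA(q) process with theta_0 = 1, the autocovariance is
  gamma(k) = sigma^2 * sum_{i=0..q-k} theta_i * theta_{i+k},
and rho(k) = gamma(k) / gamma(0). Sigma^2 cancels.
  numerator   = (1)*(0.407) + (-0.368)*(-0.26) = 0.50268.
  denominator = (1)^2 + (-0.368)^2 + (0.407)^2 + (-0.26)^2 = 1.368673.
  rho(2) = 0.50268 / 1.368673 = 0.3673.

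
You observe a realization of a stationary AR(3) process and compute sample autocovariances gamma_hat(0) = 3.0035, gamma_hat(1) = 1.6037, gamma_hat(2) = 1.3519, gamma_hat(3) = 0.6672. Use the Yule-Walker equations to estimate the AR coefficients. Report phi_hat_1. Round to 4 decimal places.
\hat\phi_{1} = 0.4400

The Yule-Walker equations for an AR(p) process read, in matrix form,
  Gamma_p phi = r_p,   with   (Gamma_p)_{ij} = gamma(|i - j|),
                       (r_p)_i = gamma(i),   i,j = 1..p.
Substitute the sample gammas (Toeplitz matrix and right-hand side of size 3):
  Gamma_p = [[3.0035, 1.6037, 1.3519], [1.6037, 3.0035, 1.6037], [1.3519, 1.6037, 3.0035]]
  r_p     = [1.6037, 1.3519, 0.6672]
Written out (R1..R3):
  (R1) 3.0035 phi_1 + 1.6037 phi_2 + 1.3519 phi_3 = 1.6037
  (R2) 1.6037 phi_1 + 3.0035 phi_2 + 1.6037 phi_3 = 1.3519
  (R3) 1.3519 phi_1 + 1.6037 phi_2 + 3.0035 phi_3 = 0.6672
Gaussian elimination:
  R2 <- R2 - (1.6037/3.0035) R1 = R2 - (0.533944) R1:  2.147214 phi_2 + 0.881861 phi_3 = 0.495614
  R3 <- R3 - (1.3519/3.0035) R1 = R3 - (0.450108) R1:  0.881861 phi_2 + 2.394999 phi_3 = -0.054639
  R3 <- R3 - (0.881861/2.147214) R2 = R3 - (0.4107) R2:  2.032818 phi_3 = -0.258187
Back-substitution:
  phi_hat_3 = -0.258187 / 2.032818 = -0.12701
  phi_hat_2 = (0.495614 - (0.881861)(-0.12701)) / 2.147214 = 0.28298
  phi_hat_1 = (1.6037 - (1.6037)(0.28298) - (1.3519)(-0.12701)) / 3.0035 = 0.440016
So phi_hat = [0.4400, 0.2830, -0.1270].
Therefore phi_hat_1 = 0.4400.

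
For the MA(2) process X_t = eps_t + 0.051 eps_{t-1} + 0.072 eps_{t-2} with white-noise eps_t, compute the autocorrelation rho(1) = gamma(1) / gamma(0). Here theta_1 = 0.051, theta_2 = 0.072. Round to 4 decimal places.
\rho(1) = 0.0542

For an MA(q) process with theta_0 = 1, the autocovariance is
  gamma(k) = sigma^2 * sum_{i=0..q-k} theta_i * theta_{i+k},
and rho(k) = gamma(k) / gamma(0). Sigma^2 cancels.
  numerator   = (1)*(0.051) + (0.051)*(0.072) = 0.054672.
  denominator = (1)^2 + (0.051)^2 + (0.072)^2 = 1.007785.
  rho(1) = 0.054672 / 1.007785 = 0.0542.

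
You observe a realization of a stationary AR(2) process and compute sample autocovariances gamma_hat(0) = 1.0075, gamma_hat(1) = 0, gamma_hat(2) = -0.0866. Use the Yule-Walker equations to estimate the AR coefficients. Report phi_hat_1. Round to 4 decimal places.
\hat\phi_{1} = 0.0000

The Yule-Walker equations for an AR(p) process read, in matrix form,
  Gamma_p phi = r_p,   with   (Gamma_p)_{ij} = gamma(|i - j|),
                       (r_p)_i = gamma(i),   i,j = 1..p.
Substitute the sample gammas (Toeplitz matrix and right-hand side of size 2):
  Gamma_p = [[1.0075, 0.0], [0.0, 1.0075]]
  r_p     = [0.0, -0.0866]
Written out:
  1.0075 phi_1 + 0 phi_2 = 0
  0 phi_1 + 1.0075 phi_2 = -0.0866
Solve by Cramer's rule:
  det = gamma(0)^2 - gamma(1)^2 = (1.0075)^2 - (0)^2 = 1.01505625 - 0 = 1.01505625
  phi_hat_1 = [gamma(1) gamma(0) - gamma(1) gamma(2)] / det = [(0)(1.0075) - (0)(-0.0866)] / 1.01505625 = 0 / 1.01505625 = 0
  phi_hat_2 = [gamma(0) gamma(2) - gamma(1)^2] / det = [(1.0075)(-0.0866) - (0)^2] / 1.01505625 = -0.0872495 / 1.01505625 = -0.086
So phi_hat = [0.0000, -0.0860].
Therefore phi_hat_1 = 0.0000.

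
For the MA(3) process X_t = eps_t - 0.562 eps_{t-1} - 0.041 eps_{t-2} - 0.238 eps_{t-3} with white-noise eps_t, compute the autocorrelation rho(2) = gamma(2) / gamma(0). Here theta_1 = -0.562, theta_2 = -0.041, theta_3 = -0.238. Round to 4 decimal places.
\rho(2) = 0.0675

For an MA(q) process with theta_0 = 1, the autocovariance is
  gamma(k) = sigma^2 * sum_{i=0..q-k} theta_i * theta_{i+k},
and rho(k) = gamma(k) / gamma(0). Sigma^2 cancels.
  numerator   = (1)*(-0.041) + (-0.562)*(-0.238) = 0.092756.
  denominator = (1)^2 + (-0.562)^2 + (-0.041)^2 + (-0.238)^2 = 1.374169.
  rho(2) = 0.092756 / 1.374169 = 0.0675.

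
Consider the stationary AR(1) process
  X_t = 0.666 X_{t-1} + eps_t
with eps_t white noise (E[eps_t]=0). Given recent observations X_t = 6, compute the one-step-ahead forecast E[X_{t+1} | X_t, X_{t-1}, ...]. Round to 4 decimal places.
E[X_{t+1} \mid \mathcal F_t] = 3.9960

For an AR(p) model X_t = c + sum_i phi_i X_{t-i} + eps_t, the
one-step-ahead conditional mean is
  E[X_{t+1} | X_t, ...] = c + sum_i phi_i X_{t+1-i}.
Substitute known values:
  E[X_{t+1} | ...] = (0.666) * (6)
                   = 3.9960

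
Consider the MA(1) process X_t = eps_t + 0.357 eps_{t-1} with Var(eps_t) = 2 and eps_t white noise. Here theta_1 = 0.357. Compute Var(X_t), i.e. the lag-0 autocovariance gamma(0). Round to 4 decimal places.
\gamma(0) = 2.2549

For an MA(q) process X_t = eps_t + sum_i theta_i eps_{t-i} with
Var(eps_t) = sigma^2, the variance is
  gamma(0) = sigma^2 * (1 + sum_i theta_i^2).
  sum_i theta_i^2 = (0.357)^2 = 0.127449.
  gamma(0) = 2 * (1 + 0.127449) = 2 * 1.127449 = 2.254898, which rounds to 2.2549.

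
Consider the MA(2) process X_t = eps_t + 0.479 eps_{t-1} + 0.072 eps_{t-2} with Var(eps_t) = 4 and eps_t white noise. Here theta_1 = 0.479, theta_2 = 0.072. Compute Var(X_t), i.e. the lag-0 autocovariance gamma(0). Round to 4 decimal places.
\gamma(0) = 4.9385

For an MA(q) process X_t = eps_t + sum_i theta_i eps_{t-i} with
Var(eps_t) = sigma^2, the variance is
  gamma(0) = sigma^2 * (1 + sum_i theta_i^2).
  sum_i theta_i^2 = (0.479)^2 + (0.072)^2 = 0.229441 + 0.005184 = 0.234625.
  gamma(0) = 4 * (1 + 0.234625) = 4 * 1.234625 = 4.9385.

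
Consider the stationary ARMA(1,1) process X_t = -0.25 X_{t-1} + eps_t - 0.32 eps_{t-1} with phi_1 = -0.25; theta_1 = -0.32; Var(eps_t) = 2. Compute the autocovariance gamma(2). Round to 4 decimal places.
\gamma(2) = 0.3283

Multiply the model equation by X_{t-k} and take expectations. With theta_0 = psi_0 = 1 and psi_j the MA(infinity) weights, this gives
  gamma(k) - sum_i phi_i gamma(k-i) = c_k,
  c_k = sigma^2 * sum_{j=k..q} theta_j psi_{j-k}   (c_k = 0 for k > q),
using gamma(-m) = gamma(m).
psi-weights needed (psi_j = theta_j + sum_i phi_i psi_{j-i}):
  psi_1 = theta_1 + phi_1 = -0.32 + (-0.25) = -0.57
Right-hand sides:
  c_0 = sigma^2 (1 + theta_1 psi_1) = 2 * (1 + (-0.32)(-0.57)) = 2 * 1.1824 = 2.3648
  c_1 = sigma^2 theta_1 = 2 * (-0.32) = -0.64
  c_2 = 0
Equations for k = 0 and k = 1 (AR order 1):
  gamma(0) = phi_1 gamma(1) + c_0
  gamma(1) = phi_1 gamma(0) + c_1
Substituting the second into the first: gamma(0) (1 - phi_1^2) = c_0 + phi_1 c_1, so
  gamma(0) = (c_0 + phi_1 c_1) / (1 - phi_1^2) = (2.3648 + (-0.25)(-0.64)) / (1 - (-0.25)^2) = 2.5248 / 0.9375 = 2.69312.
  gamma(1) = phi_1 gamma(0) + c_1 = (-0.25)(2.69312) + (-0.64) = -1.31328.
For k = 2 (> q): gamma(2) = phi_1 gamma(1) = (-0.25)(-1.31328) = 0.32832.
Therefore gamma(2) = 0.3283 (to 4 decimal places).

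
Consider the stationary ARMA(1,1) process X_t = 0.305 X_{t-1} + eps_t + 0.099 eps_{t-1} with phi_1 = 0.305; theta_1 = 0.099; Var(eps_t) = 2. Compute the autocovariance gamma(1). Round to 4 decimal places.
\gamma(1) = 0.9178

Multiply the model equation by X_{t-k} and take expectations. With theta_0 = psi_0 = 1 and psi_j the MA(infinity) weights, this gives
  gamma(k) - sum_i phi_i gamma(k-i) = c_k,
  c_k = sigma^2 * sum_{j=k..q} theta_j psi_{j-k}   (c_k = 0 for k > q),
using gamma(-m) = gamma(m).
psi-weights needed (psi_j = theta_j + sum_i phi_i psi_{j-i}):
  psi_1 = theta_1 + phi_1 = 0.099 + (0.305) = 0.404
Right-hand sides:
  c_0 = sigma^2 (1 + theta_1 psi_1) = 2 * (1 + (0.099)(0.404)) = 2 * 1.039996 = 2.079992
  c_1 = sigma^2 theta_1 = 2 * (0.099) = 0.198
  c_2 = 0
Equations for k = 0 and k = 1 (AR order 1):
  gamma(0) = phi_1 gamma(1) + c_0
  gamma(1) = phi_1 gamma(0) + c_1
Substituting the second into the first: gamma(0) (1 - phi_1^2) = c_0 + phi_1 c_1, so
  gamma(0) = (c_0 + phi_1 c_1) / (1 - phi_1^2) = (2.079992 + (0.305)(0.198)) / (1 - (0.305)^2) = 2.140382 / 0.906975 = 2.359913.
  gamma(1) = phi_1 gamma(0) + c_1 = (0.305)(2.359913) + (0.198) = 0.917773.
Therefore gamma(1) = 0.9178 (to 4 decimal places).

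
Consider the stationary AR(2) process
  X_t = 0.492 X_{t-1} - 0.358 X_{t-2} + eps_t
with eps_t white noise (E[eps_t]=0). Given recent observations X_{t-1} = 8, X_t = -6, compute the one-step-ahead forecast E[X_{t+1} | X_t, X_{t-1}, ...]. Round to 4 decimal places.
E[X_{t+1} \mid \mathcal F_t] = -5.8160

For an AR(p) model X_t = c + sum_i phi_i X_{t-i} + eps_t, the
one-step-ahead conditional mean is
  E[X_{t+1} | X_t, ...] = c + sum_i phi_i X_{t+1-i}.
Substitute known values:
  E[X_{t+1} | ...] = (0.492) * (-6) + (-0.358) * (8)
                   = -5.8160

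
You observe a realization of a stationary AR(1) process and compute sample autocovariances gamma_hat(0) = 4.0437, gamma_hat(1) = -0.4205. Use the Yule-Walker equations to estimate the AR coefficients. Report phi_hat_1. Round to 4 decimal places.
\hat\phi_{1} = -0.1040

The Yule-Walker equations for an AR(p) process read, in matrix form,
  Gamma_p phi = r_p,   with   (Gamma_p)_{ij} = gamma(|i - j|),
                       (r_p)_i = gamma(i),   i,j = 1..p.
Substitute the sample gammas (Toeplitz matrix and right-hand side of size 1):
  Gamma_p = [[4.0437]]
  r_p     = [-0.4205]
With p = 1 this is the single equation gamma(0) phi_1 = gamma(1):
  phi_hat_1 = gamma(1) / gamma(0) = -0.4205 / 4.0437 = -0.1040.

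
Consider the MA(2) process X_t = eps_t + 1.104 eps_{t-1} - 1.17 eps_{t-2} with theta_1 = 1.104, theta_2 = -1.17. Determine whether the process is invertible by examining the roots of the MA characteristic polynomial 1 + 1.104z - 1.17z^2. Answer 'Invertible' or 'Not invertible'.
\text{Not invertible}

The MA(q) characteristic polynomial is P(z) = 1 + 1.104z - 1.17z^2.
Invertibility requires all roots to lie outside the unit circle, i.e. |z| > 1 for every root.
Set 1 + (1.104) z + (-1.17) z^2 = 0, i.e. a z^2 + b z + c = 0 with a = -1.17, b = 1.104, c = 1.
Discriminant D = b^2 - 4ac = (1.104)^2 - 4*(-1.17)*1 = 1.218816 - (-4.68) = 5.898816.
D >= 0, so the roots are real: z = (-b +/- sqrt(D)) / (2a) = (-1.104 +/- 2.428748) / (-2.34).
  z_1 = (-1.104 + 2.428748) / (-2.34) = -0.5661,   |z_1| = 0.5661.
  z_2 = (-1.104 - 2.428748) / (-2.34) = 1.5097,   |z_2| = 1.5097.
Moduli of all roots: 0.5661, 1.5097.
All moduli strictly greater than 1? No.
Verdict: Not invertible.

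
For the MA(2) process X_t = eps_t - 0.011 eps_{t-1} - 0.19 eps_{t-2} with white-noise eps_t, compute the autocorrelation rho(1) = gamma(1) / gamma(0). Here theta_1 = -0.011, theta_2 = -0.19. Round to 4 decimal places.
\rho(1) = -0.0086

For an MA(q) process with theta_0 = 1, the autocovariance is
  gamma(k) = sigma^2 * sum_{i=0..q-k} theta_i * theta_{i+k},
and rho(k) = gamma(k) / gamma(0). Sigma^2 cancels.
  numerator   = (1)*(-0.011) + (-0.011)*(-0.19) = -0.00891.
  denominator = (1)^2 + (-0.011)^2 + (-0.19)^2 = 1.036221.
  rho(1) = -0.00891 / 1.036221 = -0.0086.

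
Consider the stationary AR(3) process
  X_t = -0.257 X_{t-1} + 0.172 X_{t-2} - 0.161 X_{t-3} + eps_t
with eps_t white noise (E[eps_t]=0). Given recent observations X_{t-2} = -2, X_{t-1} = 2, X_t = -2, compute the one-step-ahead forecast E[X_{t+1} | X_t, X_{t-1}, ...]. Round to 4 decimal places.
E[X_{t+1} \mid \mathcal F_t] = 1.1800

For an AR(p) model X_t = c + sum_i phi_i X_{t-i} + eps_t, the
one-step-ahead conditional mean is
  E[X_{t+1} | X_t, ...] = c + sum_i phi_i X_{t+1-i}.
Substitute known values:
  E[X_{t+1} | ...] = (-0.257) * (-2) + (0.172) * (2) + (-0.161) * (-2)
                   = 1.1800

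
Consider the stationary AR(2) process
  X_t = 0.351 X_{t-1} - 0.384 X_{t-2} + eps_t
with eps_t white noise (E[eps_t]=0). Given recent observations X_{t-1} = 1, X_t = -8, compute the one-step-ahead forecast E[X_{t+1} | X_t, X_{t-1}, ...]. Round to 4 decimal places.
E[X_{t+1} \mid \mathcal F_t] = -3.1920

For an AR(p) model X_t = c + sum_i phi_i X_{t-i} + eps_t, the
one-step-ahead conditional mean is
  E[X_{t+1} | X_t, ...] = c + sum_i phi_i X_{t+1-i}.
Substitute known values:
  E[X_{t+1} | ...] = (0.351) * (-8) + (-0.384) * (1)
                   = -3.1920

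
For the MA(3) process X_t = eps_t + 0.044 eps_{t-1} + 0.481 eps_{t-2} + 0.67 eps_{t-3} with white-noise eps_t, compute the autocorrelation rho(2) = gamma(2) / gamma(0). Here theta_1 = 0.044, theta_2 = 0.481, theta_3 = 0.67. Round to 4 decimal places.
\rho(2) = 0.3035

For an MA(q) process with theta_0 = 1, the autocovariance is
  gamma(k) = sigma^2 * sum_{i=0..q-k} theta_i * theta_{i+k},
and rho(k) = gamma(k) / gamma(0). Sigma^2 cancels.
  numerator   = (1)*(0.481) + (0.044)*(0.67) = 0.51048.
  denominator = (1)^2 + (0.044)^2 + (0.481)^2 + (0.67)^2 = 1.682197.
  rho(2) = 0.51048 / 1.682197 = 0.3035.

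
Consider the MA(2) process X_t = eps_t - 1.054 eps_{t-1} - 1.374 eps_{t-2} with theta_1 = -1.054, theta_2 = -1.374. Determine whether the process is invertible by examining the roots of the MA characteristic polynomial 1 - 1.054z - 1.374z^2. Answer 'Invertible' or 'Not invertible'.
\text{Not invertible}

The MA(q) characteristic polynomial is P(z) = 1 - 1.054z - 1.374z^2.
Invertibility requires all roots to lie outside the unit circle, i.e. |z| > 1 for every root.
Set 1 + (-1.054) z + (-1.374) z^2 = 0, i.e. a z^2 + b z + c = 0 with a = -1.374, b = -1.054, c = 1.
Discriminant D = b^2 - 4ac = (-1.054)^2 - 4*(-1.374)*1 = 1.110916 - (-5.496) = 6.606916.
D >= 0, so the roots are real: z = (-b +/- sqrt(D)) / (2a) = (1.054 +/- 2.570392) / (-2.748).
  z_1 = (1.054 + 2.570392) / (-2.748) = -1.3189,   |z_1| = 1.3189.
  z_2 = (1.054 - 2.570392) / (-2.748) = 0.5518,   |z_2| = 0.5518.
Moduli of all roots: 1.3189, 0.5518.
All moduli strictly greater than 1? No.
Verdict: Not invertible.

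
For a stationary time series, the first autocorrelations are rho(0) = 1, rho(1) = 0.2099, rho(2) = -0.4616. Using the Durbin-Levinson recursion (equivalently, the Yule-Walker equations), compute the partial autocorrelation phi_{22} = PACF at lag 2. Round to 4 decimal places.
\phi_{22} = -0.5290

The PACF at lag k is phi_{kk}, the last component of the solution
to the Yule-Walker system G_k phi = r_k where
  (G_k)_{ij} = rho(|i - j|), (r_k)_i = rho(i), i,j = 1..k.
Equivalently, Durbin-Levinson gives phi_{kk} iteratively:
  phi_{11} = rho(1)
  phi_{kk} = [rho(k) - sum_{j=1..k-1} phi_{k-1,j} rho(k-j)]
            / [1 - sum_{j=1..k-1} phi_{k-1,j} rho(j)],
  phi_{k,j} = phi_{k-1,j} - phi_{kk} phi_{k-1,k-j},  j = 1..k-1.
Step k = 1:
  phi_11 = rho(1) = 0.2099.
Step k = 2:
  phi_22 = [rho(2) - phi_11 rho(1)] / [1 - phi_11 rho(1)] = [-0.4616 - (0.2099)(0.2099)] / [1 - (0.2099)(0.2099)]
         = -0.50565801 / 0.95594199 = -0.529.
Therefore phi_{22} = -0.5290.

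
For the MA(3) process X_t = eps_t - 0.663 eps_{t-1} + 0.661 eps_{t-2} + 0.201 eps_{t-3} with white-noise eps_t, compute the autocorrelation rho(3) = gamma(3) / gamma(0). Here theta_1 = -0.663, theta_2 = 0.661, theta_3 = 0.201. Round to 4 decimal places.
\rho(3) = 0.1049

For an MA(q) process with theta_0 = 1, the autocovariance is
  gamma(k) = sigma^2 * sum_{i=0..q-k} theta_i * theta_{i+k},
and rho(k) = gamma(k) / gamma(0). Sigma^2 cancels.
  numerator   = (1)*(0.201) = 0.201.
  denominator = (1)^2 + (-0.663)^2 + (0.661)^2 + (0.201)^2 = 1.916891.
  rho(3) = 0.201 / 1.916891 = 0.1049.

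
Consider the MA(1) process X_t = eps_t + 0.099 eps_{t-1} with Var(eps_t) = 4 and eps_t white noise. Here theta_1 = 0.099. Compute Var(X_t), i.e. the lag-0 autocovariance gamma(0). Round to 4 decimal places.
\gamma(0) = 4.0392

For an MA(q) process X_t = eps_t + sum_i theta_i eps_{t-i} with
Var(eps_t) = sigma^2, the variance is
  gamma(0) = sigma^2 * (1 + sum_i theta_i^2).
  sum_i theta_i^2 = (0.099)^2 = 0.009801.
  gamma(0) = 4 * (1 + 0.009801) = 4 * 1.009801 = 4.039204, which rounds to 4.0392.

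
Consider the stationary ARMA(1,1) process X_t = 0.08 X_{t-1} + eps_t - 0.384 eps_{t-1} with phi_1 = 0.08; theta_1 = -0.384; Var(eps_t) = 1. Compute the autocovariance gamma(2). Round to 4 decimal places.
\gamma(2) = -0.0237

Multiply the model equation by X_{t-k} and take expectations. With theta_0 = psi_0 = 1 and psi_j the MA(infinity) weights, this gives
  gamma(k) - sum_i phi_i gamma(k-i) = c_k,
  c_k = sigma^2 * sum_{j=k..q} theta_j psi_{j-k}   (c_k = 0 for k > q),
using gamma(-m) = gamma(m).
psi-weights needed (psi_j = theta_j + sum_i phi_i psi_{j-i}):
  psi_1 = theta_1 + phi_1 = -0.384 + (0.08) = -0.304
Right-hand sides:
  c_0 = sigma^2 (1 + theta_1 psi_1) = 1 * (1 + (-0.384)(-0.304)) = 1 * 1.116736 = 1.116736
  c_1 = sigma^2 theta_1 = 1 * (-0.384) = -0.384
  c_2 = 0
Equations for k = 0 and k = 1 (AR order 1):
  gamma(0) = phi_1 gamma(1) + c_0
  gamma(1) = phi_1 gamma(0) + c_1
Substituting the second into the first: gamma(0) (1 - phi_1^2) = c_0 + phi_1 c_1, so
  gamma(0) = (c_0 + phi_1 c_1) / (1 - phi_1^2) = (1.116736 + (0.08)(-0.384)) / (1 - (0.08)^2) = 1.086016 / 0.9936 = 1.093011.
  gamma(1) = phi_1 gamma(0) + c_1 = (0.08)(1.093011) + (-0.384) = -0.296559.
For k = 2 (> q): gamma(2) = phi_1 gamma(1) = (0.08)(-0.296559) = -0.023725.
Therefore gamma(2) = -0.0237 (to 4 decimal places).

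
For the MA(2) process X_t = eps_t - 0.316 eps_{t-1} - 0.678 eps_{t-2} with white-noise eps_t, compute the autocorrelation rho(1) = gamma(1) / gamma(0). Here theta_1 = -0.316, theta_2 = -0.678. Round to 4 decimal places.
\rho(1) = -0.0652

For an MA(q) process with theta_0 = 1, the autocovariance is
  gamma(k) = sigma^2 * sum_{i=0..q-k} theta_i * theta_{i+k},
and rho(k) = gamma(k) / gamma(0). Sigma^2 cancels.
  numerator   = (1)*(-0.316) + (-0.316)*(-0.678) = -0.101752.
  denominator = (1)^2 + (-0.316)^2 + (-0.678)^2 = 1.55954.
  rho(1) = -0.101752 / 1.55954 = -0.0652.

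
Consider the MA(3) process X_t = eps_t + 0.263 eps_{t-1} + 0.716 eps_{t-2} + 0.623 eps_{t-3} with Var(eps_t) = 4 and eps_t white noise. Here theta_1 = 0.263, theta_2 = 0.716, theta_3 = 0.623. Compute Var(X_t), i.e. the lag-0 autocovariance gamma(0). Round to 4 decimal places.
\gamma(0) = 7.8798

For an MA(q) process X_t = eps_t + sum_i theta_i eps_{t-i} with
Var(eps_t) = sigma^2, the variance is
  gamma(0) = sigma^2 * (1 + sum_i theta_i^2).
  sum_i theta_i^2 = (0.263)^2 + (0.716)^2 + (0.623)^2 = 0.069169 + 0.512656 + 0.388129 = 0.969954.
  gamma(0) = 4 * (1 + 0.969954) = 4 * 1.969954 = 7.879816, which rounds to 7.8798.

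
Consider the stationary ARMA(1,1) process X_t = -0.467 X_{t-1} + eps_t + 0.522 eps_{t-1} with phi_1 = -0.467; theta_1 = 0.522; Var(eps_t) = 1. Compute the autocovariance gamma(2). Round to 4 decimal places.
\gamma(2) = -0.0248

Multiply the model equation by X_{t-k} and take expectations. With theta_0 = psi_0 = 1 and psi_j the MA(infinity) weights, this gives
  gamma(k) - sum_i phi_i gamma(k-i) = c_k,
  c_k = sigma^2 * sum_{j=k..q} theta_j psi_{j-k}   (c_k = 0 for k > q),
using gamma(-m) = gamma(m).
psi-weights needed (psi_j = theta_j + sum_i phi_i psi_{j-i}):
  psi_1 = theta_1 + phi_1 = 0.522 + (-0.467) = 0.055
Right-hand sides:
  c_0 = sigma^2 (1 + theta_1 psi_1) = 1 * (1 + (0.522)(0.055)) = 1 * 1.02871 = 1.02871
  c_1 = sigma^2 theta_1 = 1 * (0.522) = 0.522
  c_2 = 0
Equations for k = 0 and k = 1 (AR order 1):
  gamma(0) = phi_1 gamma(1) + c_0
  gamma(1) = phi_1 gamma(0) + c_1
Substituting the second into the first: gamma(0) (1 - phi_1^2) = c_0 + phi_1 c_1, so
  gamma(0) = (c_0 + phi_1 c_1) / (1 - phi_1^2) = (1.02871 + (-0.467)(0.522)) / (1 - (-0.467)^2) = 0.784936 / 0.781911 = 1.003869.
  gamma(1) = phi_1 gamma(0) + c_1 = (-0.467)(1.003869) + (0.522) = 0.053193.
For k = 2 (> q): gamma(2) = phi_1 gamma(1) = (-0.467)(0.053193) = -0.024841.
Therefore gamma(2) = -0.0248 (to 4 decimal places).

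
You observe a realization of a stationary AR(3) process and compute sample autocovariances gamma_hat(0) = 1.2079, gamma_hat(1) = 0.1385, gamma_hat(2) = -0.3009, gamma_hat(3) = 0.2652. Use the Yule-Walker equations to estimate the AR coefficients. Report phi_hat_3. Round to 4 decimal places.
\hat\phi_{3} = 0.3120

The Yule-Walker equations for an AR(p) process read, in matrix form,
  Gamma_p phi = r_p,   with   (Gamma_p)_{ij} = gamma(|i - j|),
                       (r_p)_i = gamma(i),   i,j = 1..p.
Substitute the sample gammas (Toeplitz matrix and right-hand side of size 3):
  Gamma_p = [[1.2079, 0.1385, -0.3009], [0.1385, 1.2079, 0.1385], [-0.3009, 0.1385, 1.2079]]
  r_p     = [0.1385, -0.3009, 0.2652]
Written out (R1..R3):
  (R1) 1.2079 phi_1 + 0.1385 phi_2 - 0.3009 phi_3 = 0.1385
  (R2) 0.1385 phi_1 + 1.2079 phi_2 + 0.1385 phi_3 = -0.3009
  (R3) -0.3009 phi_1 + 0.1385 phi_2 + 1.2079 phi_3 = 0.2652
Gaussian elimination:
  R2 <- R2 - (0.1385/1.2079) R1 = R2 - (0.114662) R1:  1.192019 phi_2 + 0.173002 phi_3 = -0.316781
  R3 <- R3 - (-0.3009/1.2079) R1 = R3 - (-0.24911) R1:  0.173002 phi_2 + 1.132943 phi_3 = 0.299702
  R3 <- R3 - (0.173002/1.192019) R2 = R3 - (0.145133) R2:  1.107834 phi_3 = 0.345677
Back-substitution:
  phi_hat_3 = 0.345677 / 1.107834 = 0.31203
  phi_hat_2 = (-0.316781 - (0.173002)(0.31203)) / 1.192019 = -0.311037
  phi_hat_1 = (0.1385 - (0.1385)(-0.311037) - (-0.3009)(0.31203)) / 1.2079 = 0.228056
So phi_hat = [0.2281, -0.3110, 0.3120].
Therefore phi_hat_3 = 0.3120.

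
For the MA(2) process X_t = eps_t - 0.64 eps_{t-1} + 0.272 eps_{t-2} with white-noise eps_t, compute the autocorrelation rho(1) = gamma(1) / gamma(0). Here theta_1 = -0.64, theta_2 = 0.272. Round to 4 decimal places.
\rho(1) = -0.5487

For an MA(q) process with theta_0 = 1, the autocovariance is
  gamma(k) = sigma^2 * sum_{i=0..q-k} theta_i * theta_{i+k},
and rho(k) = gamma(k) / gamma(0). Sigma^2 cancels.
  numerator   = (1)*(-0.64) + (-0.64)*(0.272) = -0.81408.
  denominator = (1)^2 + (-0.64)^2 + (0.272)^2 = 1.483584.
  rho(1) = -0.81408 / 1.483584 = -0.5487.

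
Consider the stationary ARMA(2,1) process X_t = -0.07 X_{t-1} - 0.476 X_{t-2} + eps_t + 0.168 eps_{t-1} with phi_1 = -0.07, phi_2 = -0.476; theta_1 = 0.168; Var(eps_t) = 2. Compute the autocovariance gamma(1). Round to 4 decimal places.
\gamma(1) = 0.1032

Multiply the model equation by X_{t-k} and take expectations. With theta_0 = psi_0 = 1 and psi_j the MA(infinity) weights, this gives
  gamma(k) - sum_i phi_i gamma(k-i) = c_k,
  c_k = sigma^2 * sum_{j=k..q} theta_j psi_{j-k}   (c_k = 0 for k > q),
using gamma(-m) = gamma(m).
psi-weights needed (psi_j = theta_j + sum_i phi_i psi_{j-i}):
  psi_1 = theta_1 + phi_1 = 0.168 + (-0.07) = 0.098
Right-hand sides:
  c_0 = sigma^2 (1 + theta_1 psi_1) = 2 * (1 + (0.168)(0.098)) = 2 * 1.016464 = 2.032928
  c_1 = sigma^2 theta_1 = 2 * (0.168) = 0.336
  c_2 = 0
Equations for k = 0, 1, 2 (AR order 2, c_2 = 0):
  (E0) gamma(0) = phi_1 gamma(1) + phi_2 gamma(2) + c_0
  (E1) gamma(1) = phi_1 gamma(0) + phi_2 gamma(1) + c_1
  (E2) gamma(2) = phi_1 gamma(1) + phi_2 gamma(0)
From (E1): gamma(1) = A gamma(0) + B with
  A = phi_1 / (1 - phi_2) = -0.07 / 1.476 = -0.047425,   B = c_1 / (1 - phi_2) = 0.336 / 1.476 = 0.227642.
Insert (E2) into (E0): gamma(0) (1 - phi_2^2) = phi_1 (1 + phi_2) gamma(1) + c_0.
  phi_1 (1 + phi_2) = (-0.07)(0.524) = -0.03668,   1 - phi_2^2 = 0.773424.
Replace gamma(1) by A gamma(0) + B and collect gamma(0):
  gamma(0) [0.773424 - (-0.03668)(-0.047425)] = (-0.03668)(0.227642) + 2.032928
  gamma(0) * 0.771684 = 2.024578
  gamma(0) = 2.024578 / 0.771684 = 2.623583.
  gamma(1) = A gamma(0) + B = (-0.047425)(2.623583) + (0.227642) = 0.103218.
Therefore gamma(1) = 0.1032 (to 4 decimal places).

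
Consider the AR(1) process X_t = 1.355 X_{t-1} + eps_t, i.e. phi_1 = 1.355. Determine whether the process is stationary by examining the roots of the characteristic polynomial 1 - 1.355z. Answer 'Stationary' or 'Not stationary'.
\text{Not stationary}

The AR(p) characteristic polynomial is P(z) = 1 - 1.355z.
Stationarity requires all roots to lie outside the unit circle, i.e. |z| > 1 for every root.
This is linear in z: 1 + (-1.355) z = 0  =>  z = -1/(-1.355) = 0.738007,  |z| = 0.738007.
Moduli of all roots: 0.7380.
All moduli strictly greater than 1? No.
Verdict: Not stationary.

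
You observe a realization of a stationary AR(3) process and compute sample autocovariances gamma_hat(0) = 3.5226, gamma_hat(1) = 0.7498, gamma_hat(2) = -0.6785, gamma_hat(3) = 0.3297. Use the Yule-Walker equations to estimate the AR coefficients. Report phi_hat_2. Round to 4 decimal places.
\hat\phi_{2} = -0.3080

The Yule-Walker equations for an AR(p) process read, in matrix form,
  Gamma_p phi = r_p,   with   (Gamma_p)_{ij} = gamma(|i - j|),
                       (r_p)_i = gamma(i),   i,j = 1..p.
Substitute the sample gammas (Toeplitz matrix and right-hand side of size 3):
  Gamma_p = [[3.5226, 0.7498, -0.6785], [0.7498, 3.5226, 0.7498], [-0.6785, 0.7498, 3.5226]]
  r_p     = [0.7498, -0.6785, 0.3297]
Written out (R1..R3):
  (R1) 3.5226 phi_1 + 0.7498 phi_2 - 0.6785 phi_3 = 0.7498
  (R2) 0.7498 phi_1 + 3.5226 phi_2 + 0.7498 phi_3 = -0.6785
  (R3) -0.6785 phi_1 + 0.7498 phi_2 + 3.5226 phi_3 = 0.3297
Gaussian elimination:
  R2 <- R2 - (0.7498/3.5226) R1 = R2 - (0.212854) R1:  3.363002 phi_2 + 0.894222 phi_3 = -0.838098
  R3 <- R3 - (-0.6785/3.5226) R1 = R3 - (-0.192613) R1:  0.894222 phi_2 + 3.391912 phi_3 = 0.474122
  R3 <- R3 - (0.894222/3.363002) R2 = R3 - (0.2659) R2:  3.154138 phi_3 = 0.696972
Back-substitution:
  phi_hat_3 = 0.696972 / 3.154138 = 0.220971
  phi_hat_2 = (-0.838098 - (0.894222)(0.220971)) / 3.363002 = -0.307967
  phi_hat_1 = (0.7498 - (0.7498)(-0.307967) - (-0.6785)(0.220971)) / 3.5226 = 0.320968
So phi_hat = [0.3210, -0.3080, 0.2210].
Therefore phi_hat_2 = -0.3080.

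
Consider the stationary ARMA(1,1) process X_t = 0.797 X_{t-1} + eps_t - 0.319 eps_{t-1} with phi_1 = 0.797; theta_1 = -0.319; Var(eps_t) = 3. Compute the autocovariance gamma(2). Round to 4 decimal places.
\gamma(2) = 2.3365

Multiply the model equation by X_{t-k} and take expectations. With theta_0 = psi_0 = 1 and psi_j the MA(infinity) weights, this gives
  gamma(k) - sum_i phi_i gamma(k-i) = c_k,
  c_k = sigma^2 * sum_{j=k..q} theta_j psi_{j-k}   (c_k = 0 for k > q),
using gamma(-m) = gamma(m).
psi-weights needed (psi_j = theta_j + sum_i phi_i psi_{j-i}):
  psi_1 = theta_1 + phi_1 = -0.319 + (0.797) = 0.478
Right-hand sides:
  c_0 = sigma^2 (1 + theta_1 psi_1) = 3 * (1 + (-0.319)(0.478)) = 3 * 0.847518 = 2.542554
  c_1 = sigma^2 theta_1 = 3 * (-0.319) = -0.957
  c_2 = 0
Equations for k = 0 and k = 1 (AR order 1):
  gamma(0) = phi_1 gamma(1) + c_0
  gamma(1) = phi_1 gamma(0) + c_1
Substituting the second into the first: gamma(0) (1 - phi_1^2) = c_0 + phi_1 c_1, so
  gamma(0) = (c_0 + phi_1 c_1) / (1 - phi_1^2) = (2.542554 + (0.797)(-0.957)) / (1 - (0.797)^2) = 1.779825 / 0.364791 = 4.879027.
  gamma(1) = phi_1 gamma(0) + c_1 = (0.797)(4.879027) + (-0.957) = 2.931584.
For k = 2 (> q): gamma(2) = phi_1 gamma(1) = (0.797)(2.931584) = 2.336473.
Therefore gamma(2) = 2.3365 (to 4 decimal places).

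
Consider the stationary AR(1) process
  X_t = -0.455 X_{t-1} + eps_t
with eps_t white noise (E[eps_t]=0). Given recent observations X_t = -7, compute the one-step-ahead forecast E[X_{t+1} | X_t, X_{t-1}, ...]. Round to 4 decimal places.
E[X_{t+1} \mid \mathcal F_t] = 3.1850

For an AR(p) model X_t = c + sum_i phi_i X_{t-i} + eps_t, the
one-step-ahead conditional mean is
  E[X_{t+1} | X_t, ...] = c + sum_i phi_i X_{t+1-i}.
Substitute known values:
  E[X_{t+1} | ...] = (-0.455) * (-7)
                   = 3.1850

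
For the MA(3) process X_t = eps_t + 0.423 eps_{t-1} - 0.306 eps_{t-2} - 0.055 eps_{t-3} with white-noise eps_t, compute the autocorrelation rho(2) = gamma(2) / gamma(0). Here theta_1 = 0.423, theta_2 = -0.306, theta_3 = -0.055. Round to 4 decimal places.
\rho(2) = -0.2581

For an MA(q) process with theta_0 = 1, the autocovariance is
  gamma(k) = sigma^2 * sum_{i=0..q-k} theta_i * theta_{i+k},
and rho(k) = gamma(k) / gamma(0). Sigma^2 cancels.
  numerator   = (1)*(-0.306) + (0.423)*(-0.055) = -0.329265.
  denominator = (1)^2 + (0.423)^2 + (-0.306)^2 + (-0.055)^2 = 1.27559.
  rho(2) = -0.329265 / 1.27559 = -0.2581.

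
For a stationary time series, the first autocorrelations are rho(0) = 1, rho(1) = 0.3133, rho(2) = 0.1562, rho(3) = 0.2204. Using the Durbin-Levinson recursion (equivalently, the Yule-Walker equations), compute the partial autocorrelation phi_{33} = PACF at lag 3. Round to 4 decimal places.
\phi_{33} = 0.1720

The PACF at lag k is phi_{kk}, the last component of the solution
to the Yule-Walker system G_k phi = r_k where
  (G_k)_{ij} = rho(|i - j|), (r_k)_i = rho(i), i,j = 1..k.
Equivalently, Durbin-Levinson gives phi_{kk} iteratively:
  phi_{11} = rho(1)
  phi_{kk} = [rho(k) - sum_{j=1..k-1} phi_{k-1,j} rho(k-j)]
            / [1 - sum_{j=1..k-1} phi_{k-1,j} rho(j)],
  phi_{k,j} = phi_{k-1,j} - phi_{kk} phi_{k-1,k-j},  j = 1..k-1.
Step k = 1:
  phi_11 = rho(1) = 0.3133.
Step k = 2:
  phi_22 = [rho(2) - phi_11 rho(1)] / [1 - phi_11 rho(1)] = [0.1562 - (0.3133)(0.3133)] / [1 - (0.3133)(0.3133)]
         = 0.05804311 / 0.90184311 = 0.064361.
  Update: phi_21 = phi_11 - phi_22 phi_11 = 0.3133 - (0.064361)(0.3133) = 0.293136.
Step k = 3:
  phi_33 = [rho(3) - phi_21 rho(2) - phi_22 rho(1)] / [1 - phi_21 rho(1) - phi_22 rho(2)]
    numerator   = 0.2204 - (0.293136)(0.1562) - (0.064361)(0.3133) = 0.15444802
    denominator = 1 - (0.293136)(0.3133) - (0.064361)(0.1562) = 0.89810742
  phi_33 = 0.15444802 / 0.89810742 = 0.172.
Therefore phi_{33} = 0.1720.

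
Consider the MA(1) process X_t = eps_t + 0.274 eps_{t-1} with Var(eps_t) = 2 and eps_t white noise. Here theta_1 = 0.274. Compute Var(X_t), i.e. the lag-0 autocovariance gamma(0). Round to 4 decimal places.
\gamma(0) = 2.1502

For an MA(q) process X_t = eps_t + sum_i theta_i eps_{t-i} with
Var(eps_t) = sigma^2, the variance is
  gamma(0) = sigma^2 * (1 + sum_i theta_i^2).
  sum_i theta_i^2 = (0.274)^2 = 0.075076.
  gamma(0) = 2 * (1 + 0.075076) = 2 * 1.075076 = 2.150152, which rounds to 2.1502.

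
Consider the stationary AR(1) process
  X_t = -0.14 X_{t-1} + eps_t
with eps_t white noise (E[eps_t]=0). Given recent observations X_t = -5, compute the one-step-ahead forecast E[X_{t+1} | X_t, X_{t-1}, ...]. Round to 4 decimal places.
E[X_{t+1} \mid \mathcal F_t] = 0.7000

For an AR(p) model X_t = c + sum_i phi_i X_{t-i} + eps_t, the
one-step-ahead conditional mean is
  E[X_{t+1} | X_t, ...] = c + sum_i phi_i X_{t+1-i}.
Substitute known values:
  E[X_{t+1} | ...] = (-0.14) * (-5)
                   = 0.7000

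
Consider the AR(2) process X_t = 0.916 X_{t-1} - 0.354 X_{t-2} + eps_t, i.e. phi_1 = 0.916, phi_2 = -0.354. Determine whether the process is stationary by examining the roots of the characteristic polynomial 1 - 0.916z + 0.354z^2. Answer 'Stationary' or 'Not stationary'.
\text{Stationary}

The AR(p) characteristic polynomial is P(z) = 1 - 0.916z + 0.354z^2.
Stationarity requires all roots to lie outside the unit circle, i.e. |z| > 1 for every root.
Set 1 + (-0.916) z + (0.354) z^2 = 0, i.e. a z^2 + b z + c = 0 with a = 0.354, b = -0.916, c = 1.
Discriminant D = b^2 - 4ac = (-0.916)^2 - 4*(0.354)*1 = 0.839056 - (1.416) = -0.576944.
D < 0, so the roots are the complex-conjugate pair z = (-b +/- i sqrt(-D)) / (2a) = 1.2938 +/- 1.0728i.
For a conjugate pair |z|^2 = z * conj(z) = (product of roots) = c/a = 1/(0.354) = 2.824859, so |z| = sqrt(2.824859) = 1.6807 for both roots.
Moduli of all roots: 1.6807, 1.6807.
All moduli strictly greater than 1? Yes.
Verdict: Stationary.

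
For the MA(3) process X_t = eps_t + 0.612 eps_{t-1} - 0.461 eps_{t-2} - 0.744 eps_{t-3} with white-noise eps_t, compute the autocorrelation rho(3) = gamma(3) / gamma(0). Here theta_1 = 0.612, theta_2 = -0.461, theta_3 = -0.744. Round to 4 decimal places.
\rho(3) = -0.3476

For an MA(q) process with theta_0 = 1, the autocovariance is
  gamma(k) = sigma^2 * sum_{i=0..q-k} theta_i * theta_{i+k},
and rho(k) = gamma(k) / gamma(0). Sigma^2 cancels.
  numerator   = (1)*(-0.744) = -0.744.
  denominator = (1)^2 + (0.612)^2 + (-0.461)^2 + (-0.744)^2 = 2.140601.
  rho(3) = -0.744 / 2.140601 = -0.3476.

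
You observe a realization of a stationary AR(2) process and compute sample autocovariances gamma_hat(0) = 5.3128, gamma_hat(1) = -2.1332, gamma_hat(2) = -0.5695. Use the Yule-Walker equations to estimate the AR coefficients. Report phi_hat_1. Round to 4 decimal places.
\hat\phi_{1} = -0.5300

The Yule-Walker equations for an AR(p) process read, in matrix form,
  Gamma_p phi = r_p,   with   (Gamma_p)_{ij} = gamma(|i - j|),
                       (r_p)_i = gamma(i),   i,j = 1..p.
Substitute the sample gammas (Toeplitz matrix and right-hand side of size 2):
  Gamma_p = [[5.3128, -2.1332], [-2.1332, 5.3128]]
  r_p     = [-2.1332, -0.5695]
Written out:
  5.3128 phi_1 - 2.1332 phi_2 = -2.1332
  -2.1332 phi_1 + 5.3128 phi_2 = -0.5695
Solve by Cramer's rule:
  det = gamma(0)^2 - gamma(1)^2 = (5.3128)^2 - (-2.1332)^2 = 28.22584384 - 4.55054224 = 23.6753016
  phi_hat_1 = [gamma(1) gamma(0) - gamma(1) gamma(2)] / det = [(-2.1332)(5.3128) - (-2.1332)(-0.5695)] / 23.6753016 = -12.54812236 / 23.6753016 = -0.53
  phi_hat_2 = [gamma(0) gamma(2) - gamma(1)^2] / det = [(5.3128)(-0.5695) - (-2.1332)^2] / 23.6753016 = -7.57618184 / 23.6753016 = -0.32
So phi_hat = [-0.5300, -0.3200].
Therefore phi_hat_1 = -0.5300.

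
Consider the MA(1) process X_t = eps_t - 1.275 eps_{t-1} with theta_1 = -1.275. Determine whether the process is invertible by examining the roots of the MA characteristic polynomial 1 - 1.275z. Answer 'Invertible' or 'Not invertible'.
\text{Not invertible}

The MA(q) characteristic polynomial is P(z) = 1 - 1.275z.
Invertibility requires all roots to lie outside the unit circle, i.e. |z| > 1 for every root.
This is linear in z: 1 + (-1.275) z = 0  =>  z = -1/(-1.275) = 0.784314,  |z| = 0.784314.
Moduli of all roots: 0.7843.
All moduli strictly greater than 1? No.
Verdict: Not invertible.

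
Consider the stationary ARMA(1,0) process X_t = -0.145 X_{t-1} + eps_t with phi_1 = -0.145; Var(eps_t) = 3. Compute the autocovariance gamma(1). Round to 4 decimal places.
\gamma(1) = -0.4443

Multiply the model equation by X_{t-k} and take expectations. With theta_0 = psi_0 = 1 and psi_j the MA(infinity) weights, this gives
  gamma(k) - sum_i phi_i gamma(k-i) = c_k,
  c_k = sigma^2 * sum_{j=k..q} theta_j psi_{j-k}   (c_k = 0 for k > q),
using gamma(-m) = gamma(m).
Pure AR (q = 0): c_0 = sigma^2 = 3, c_k = 0 for k >= 1.
Equations for k = 0 and k = 1 (AR order 1):
  gamma(0) = phi_1 gamma(1) + c_0
  gamma(1) = phi_1 gamma(0) + c_1
Substituting the second into the first: gamma(0) (1 - phi_1^2) = c_0 + phi_1 c_1, so
  gamma(0) = c_0 / (1 - phi_1^2) = 3 / (1 - (-0.145)^2) = 3 / 0.978975 = 3.06443.
  gamma(1) = phi_1 gamma(0) = (-0.145)(3.06443) = -0.444342.
Therefore gamma(1) = -0.4443 (to 4 decimal places).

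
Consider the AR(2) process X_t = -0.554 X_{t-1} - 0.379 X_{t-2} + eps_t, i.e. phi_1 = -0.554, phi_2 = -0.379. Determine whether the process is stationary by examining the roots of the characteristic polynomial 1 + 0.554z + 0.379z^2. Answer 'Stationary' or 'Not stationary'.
\text{Stationary}

The AR(p) characteristic polynomial is P(z) = 1 + 0.554z + 0.379z^2.
Stationarity requires all roots to lie outside the unit circle, i.e. |z| > 1 for every root.
Set 1 + (0.554) z + (0.379) z^2 = 0, i.e. a z^2 + b z + c = 0 with a = 0.379, b = 0.554, c = 1.
Discriminant D = b^2 - 4ac = (0.554)^2 - 4*(0.379)*1 = 0.306916 - (1.516) = -1.209084.
D < 0, so the roots are the complex-conjugate pair z = (-b +/- i sqrt(-D)) / (2a) = -0.7309 +/- 1.4506i.
For a conjugate pair |z|^2 = z * conj(z) = (product of roots) = c/a = 1/(0.379) = 2.638522, so |z| = sqrt(2.638522) = 1.6244 for both roots.
Moduli of all roots: 1.6244, 1.6244.
All moduli strictly greater than 1? Yes.
Verdict: Stationary.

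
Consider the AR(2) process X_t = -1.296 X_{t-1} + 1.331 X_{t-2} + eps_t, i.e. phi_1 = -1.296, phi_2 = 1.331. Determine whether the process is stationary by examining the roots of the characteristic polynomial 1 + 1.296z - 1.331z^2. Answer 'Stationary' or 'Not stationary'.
\text{Not stationary}

The AR(p) characteristic polynomial is P(z) = 1 + 1.296z - 1.331z^2.
Stationarity requires all roots to lie outside the unit circle, i.e. |z| > 1 for every root.
Set 1 + (1.296) z + (-1.331) z^2 = 0, i.e. a z^2 + b z + c = 0 with a = -1.331, b = 1.296, c = 1.
Discriminant D = b^2 - 4ac = (1.296)^2 - 4*(-1.331)*1 = 1.679616 - (-5.324) = 7.003616.
D >= 0, so the roots are real: z = (-b +/- sqrt(D)) / (2a) = (-1.296 +/- 2.646435) / (-2.662).
  z_1 = (-1.296 + 2.646435) / (-2.662) = -0.5073,   |z_1| = 0.5073.
  z_2 = (-1.296 - 2.646435) / (-2.662) = 1.481,   |z_2| = 1.481.
Moduli of all roots: 0.5073, 1.4810.
All moduli strictly greater than 1? No.
Verdict: Not stationary.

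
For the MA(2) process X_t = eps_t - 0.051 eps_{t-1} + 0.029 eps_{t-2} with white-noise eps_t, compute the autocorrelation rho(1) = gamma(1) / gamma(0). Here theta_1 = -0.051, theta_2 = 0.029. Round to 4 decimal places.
\rho(1) = -0.0523

For an MA(q) process with theta_0 = 1, the autocovariance is
  gamma(k) = sigma^2 * sum_{i=0..q-k} theta_i * theta_{i+k},
and rho(k) = gamma(k) / gamma(0). Sigma^2 cancels.
  numerator   = (1)*(-0.051) + (-0.051)*(0.029) = -0.052479.
  denominator = (1)^2 + (-0.051)^2 + (0.029)^2 = 1.003442.
  rho(1) = -0.052479 / 1.003442 = -0.0523.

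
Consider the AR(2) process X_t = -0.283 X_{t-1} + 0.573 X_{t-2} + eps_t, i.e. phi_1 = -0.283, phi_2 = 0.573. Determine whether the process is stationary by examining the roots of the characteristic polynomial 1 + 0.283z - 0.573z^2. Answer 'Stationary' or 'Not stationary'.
\text{Stationary}

The AR(p) characteristic polynomial is P(z) = 1 + 0.283z - 0.573z^2.
Stationarity requires all roots to lie outside the unit circle, i.e. |z| > 1 for every root.
Set 1 + (0.283) z + (-0.573) z^2 = 0, i.e. a z^2 + b z + c = 0 with a = -0.573, b = 0.283, c = 1.
Discriminant D = b^2 - 4ac = (0.283)^2 - 4*(-0.573)*1 = 0.080089 - (-2.292) = 2.372089.
D >= 0, so the roots are real: z = (-b +/- sqrt(D)) / (2a) = (-0.283 +/- 1.540159) / (-1.146).
  z_1 = (-0.283 + 1.540159) / (-1.146) = -1.097,   |z_1| = 1.097.
  z_2 = (-0.283 - 1.540159) / (-1.146) = 1.5909,   |z_2| = 1.5909.
Moduli of all roots: 1.0970, 1.5909.
All moduli strictly greater than 1? Yes.
Verdict: Stationary.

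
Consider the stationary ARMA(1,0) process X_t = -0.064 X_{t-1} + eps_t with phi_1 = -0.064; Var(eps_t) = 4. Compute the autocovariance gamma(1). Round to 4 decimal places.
\gamma(1) = -0.2571

Multiply the model equation by X_{t-k} and take expectations. With theta_0 = psi_0 = 1 and psi_j the MA(infinity) weights, this gives
  gamma(k) - sum_i phi_i gamma(k-i) = c_k,
  c_k = sigma^2 * sum_{j=k..q} theta_j psi_{j-k}   (c_k = 0 for k > q),
using gamma(-m) = gamma(m).
Pure AR (q = 0): c_0 = sigma^2 = 4, c_k = 0 for k >= 1.
Equations for k = 0 and k = 1 (AR order 1):
  gamma(0) = phi_1 gamma(1) + c_0
  gamma(1) = phi_1 gamma(0) + c_1
Substituting the second into the first: gamma(0) (1 - phi_1^2) = c_0 + phi_1 c_1, so
  gamma(0) = c_0 / (1 - phi_1^2) = 4 / (1 - (-0.064)^2) = 4 / 0.995904 = 4.016451.
  gamma(1) = phi_1 gamma(0) = (-0.064)(4.016451) = -0.257053.
Therefore gamma(1) = -0.2571 (to 4 decimal places).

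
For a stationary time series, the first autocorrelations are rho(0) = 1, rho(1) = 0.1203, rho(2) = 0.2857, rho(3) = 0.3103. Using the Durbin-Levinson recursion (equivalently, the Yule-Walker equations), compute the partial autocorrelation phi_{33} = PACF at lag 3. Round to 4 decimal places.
\phi_{33} = 0.2770

The PACF at lag k is phi_{kk}, the last component of the solution
to the Yule-Walker system G_k phi = r_k where
  (G_k)_{ij} = rho(|i - j|), (r_k)_i = rho(i), i,j = 1..k.
Equivalently, Durbin-Levinson gives phi_{kk} iteratively:
  phi_{11} = rho(1)
  phi_{kk} = [rho(k) - sum_{j=1..k-1} phi_{k-1,j} rho(k-j)]
            / [1 - sum_{j=1..k-1} phi_{k-1,j} rho(j)],
  phi_{k,j} = phi_{k-1,j} - phi_{kk} phi_{k-1,k-j},  j = 1..k-1.
Step k = 1:
  phi_11 = rho(1) = 0.1203.
Step k = 2:
  phi_22 = [rho(2) - phi_11 rho(1)] / [1 - phi_11 rho(1)] = [0.2857 - (0.1203)(0.1203)] / [1 - (0.1203)(0.1203)]
         = 0.27122791 / 0.98552791 = 0.275211.
  Update: phi_21 = phi_11 - phi_22 phi_11 = 0.1203 - (0.275211)(0.1203) = 0.087192.
Step k = 3:
  phi_33 = [rho(3) - phi_21 rho(2) - phi_22 rho(1)] / [1 - phi_21 rho(1) - phi_22 rho(2)]
    numerator   = 0.3103 - (0.087192)(0.2857) - (0.275211)(0.1203) = 0.25228135
    denominator = 1 - (0.087192)(0.1203) - (0.275211)(0.2857) = 0.91088306
  phi_33 = 0.25228135 / 0.91088306 = 0.277.
Therefore phi_{33} = 0.2770.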